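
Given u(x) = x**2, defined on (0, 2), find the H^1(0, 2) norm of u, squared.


||u||_{H^1}^2 = 256/15

The H^1 norm (squared) on an interval (0, L) is
  ||u||_{H^1}^2 = ∫_0^L u(x)^2 dx + ∫_0^L u'(x)^2 dx.
Compute u'(x) = 2*x.
Then u(x)^2 = x**4 and u'(x)^2 = 4*x**2.
Integrate each monomial from 0 to 2 using ∫_0^2 c·x^n dx = c·2^(n+1)/(n+1):
  ∫_0^2 u(x)^2 dx = ∫_0^2 (x^4) dx. Term by term:
    ∫_0^2 x^4 dx = 32/5.
  ∫_0^2 u'(x)^2 dx = ∫_0^2 (4*x^2) dx. Term by term:
    ∫_0^2 4*x^2 dx = 32/3.
Adding: ||u||_{H^1}^2 = 32/5 + 32/3 = 256/15.


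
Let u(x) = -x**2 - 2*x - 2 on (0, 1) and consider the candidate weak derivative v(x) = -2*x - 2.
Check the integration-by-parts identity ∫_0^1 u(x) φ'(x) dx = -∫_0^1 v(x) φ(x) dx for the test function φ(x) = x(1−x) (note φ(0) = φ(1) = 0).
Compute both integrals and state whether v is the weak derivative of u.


LHS = 1/2, RHS = 1/2. Yes, v = u' weakly.

u(x) = -x**2 - 2*x - 2, classical derivative u'(x) = -2*x - 2.
φ(x) = x(1−x), so φ'(x) = 1 - 2*x.
Note φ(0) = φ(1) = 0, so the boundary term u·φ vanishes.
LHS = ∫_0^1 u(x) φ'(x) dx = ∫_0^1 (2*x^3 + 3*x^2 + 2*x - 2) dx. Term by term:
  ∫_0^1 2*x^3 dx = 1/2;  ∫_0^1 3*x^2 dx = 1;  ∫_0^1 2*x dx = 1;
  ∫_0^1 -2 dx = -2.
Sum: 1/2 + 1 + 1 − 2 = 1/2.
So LHS = 1/2.
∫_0^1 v(x) φ(x) dx = ∫_0^1 (2*x^3 - 2*x) dx. Term by term:
  ∫_0^1 2*x^3 dx = 1/2;  ∫_0^1 -2*x dx = -1.
Sum: 1/2 − 1 = -1/2.
So RHS = -∫_0^1 v(x) φ(x) dx = 1/2.
LHS = RHS, so the identity holds for this test φ.
Moreover u is smooth here and v(x) = u'(x) = -2*x - 2 pointwise, so the identity holds for every test function. Hence v is the weak derivative of u.


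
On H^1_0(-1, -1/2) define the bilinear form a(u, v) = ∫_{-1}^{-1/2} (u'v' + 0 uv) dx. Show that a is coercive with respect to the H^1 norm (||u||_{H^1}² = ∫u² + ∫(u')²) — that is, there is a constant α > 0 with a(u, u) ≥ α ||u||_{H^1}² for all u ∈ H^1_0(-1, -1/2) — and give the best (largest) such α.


α = 4*π^2/(1 + 4*π^2)

Coercivity of a(·,·) on H^1_0(-1, -1/2) means a(u, u) ≥ α ||u||_{H^1}² for every u ∈ H^1_0.
The interval has length L = 1/2, and Poincaré/coercivity depend only on L. Here a(u, u) = ∫(u')² + (0)·∫u².
Here c = 0, so a(u,u) = ∫(u')² alone. The condition a(u,u) ≥ α||u||_{H^1}² reads (1−α)∫(u')² ≥ (α−c)∫u². Any admissible α is ≤ 1 (rapidly oscillating u have ∫u²/∫(u')² → 0), and α = 1 would force 0 ≥ (1−c)∫u², impossible since c < 1; so 1−α > 0. By the sharp Poincaré inequality on H^1_0 of an interval of length L, ∫(u')² ≥ (π/L)²∫u² with equality for the first sine mode sin(π(x−x₀)/L) (x₀ the left endpoint), so the inequality holds for all u iff (1−α)(π/L)² ≥ α − c, i.e. α ≤ ((π/L)² + c)/((π/L)² + 1) = (1 + c(L/π)²)/(1 + (L/π)²). (Direct route, valid since c ≤ 0: Poincaré gives c∫u² ≥ c(L/π)²∫(u')², so a(u,u) ≥ (1 + c(L/π)²)∫(u')², while ||u||_{H^1}² ≤ (1 + (L/π)²)∫(u')²; dividing yields the same α.) With (π/L)² = 4*π^2 and c = 0, the largest admissible constant is α = ((π/L)² + c)/((π/L)² + 1).
Simplifying, α = 4*π^2/(1 + 4*π^2).


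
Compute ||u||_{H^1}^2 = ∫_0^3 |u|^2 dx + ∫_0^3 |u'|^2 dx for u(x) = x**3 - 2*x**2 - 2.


||u||_{H^1}^2 = 4173/35

The H^1 norm (squared) on an interval (0, L) is
  ||u||_{H^1}^2 = ∫_0^L u(x)^2 dx + ∫_0^L u'(x)^2 dx.
Compute u'(x) = 3*x**2 - 4*x.
Then u(x)^2 = x**6 - 4*x**5 + 4*x**4 - 4*x**3 + 8*x**2 + 4 and u'(x)^2 = 9*x**4 - 24*x**3 + 16*x**2.
Integrate each monomial from 0 to 3 using ∫_0^3 c·x^n dx = c·3^(n+1)/(n+1):
  ∫_0^3 u(x)^2 dx = ∫_0^3 (x^6 - 4*x^5 + 4*x^4 - 4*x^3 + 8*x^2 + 4) dx. Term by term:
    ∫_0^3 x^6 dx = 2187/7;  ∫_0^3 -4*x^5 dx = -486;  ∫_0^3 4*x^4 dx = 972/5;
    ∫_0^3 -4*x^3 dx = -81;  ∫_0^3 8*x^2 dx = 72;  ∫_0^3 4 dx = 12.
  Sum: 2187/7 − 486 + 972/5 − 81 + 72 + 12 = 834/35.
  ∫_0^3 u'(x)^2 dx = ∫_0^3 (9*x^4 - 24*x^3 + 16*x^2) dx. Term by term:
    ∫_0^3 9*x^4 dx = 2187/5;  ∫_0^3 -24*x^3 dx = -486;  ∫_0^3 16*x^2 dx = 144.
  Sum: 2187/5 − 486 + 144 = 477/5.
Adding: ||u||_{H^1}^2 = 834/35 + 477/5 = 4173/35.


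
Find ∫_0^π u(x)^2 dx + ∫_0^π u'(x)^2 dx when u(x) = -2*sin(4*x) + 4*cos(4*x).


||u||_{H^1(0,π)}^2 = 170*π

u'(x) = -16*sin(4*x) - 8*cos(4*x).
Expand u² and (u')² and integrate term by term on (0, π), using: for integers n ≥ 1, ∫_0^π sin²(nx) dx = ∫_0^π cos²(nx) dx = π/2; for n ≠ n', ∫_0^π sin(nx)sin(n'x) dx = ∫_0^π cos(nx)cos(n'x) dx = 0; and by product-to-sum, ∫_0^π sin(nx)cos(n'x) dx = ½∫_0^π [sin((n+n')x) + sin((n−n')x)] dx, which is 0 when n+n' is even and 2n/(n²−n'²) when n+n' is odd (it need not vanish on (0, π)).
  u² squared terms: (-2)²·∫sin(4x)² dx = 4·π/2 = 2*π;  (4)²·∫cos(4x)² dx = 16·π/2 = 8*π.
  u² cross terms: 2·(-2)·(4)·∫sin(4x)·cos(4x) dx = -16·(0) = 0.
  So ∫_0^π u² dx = 2*π + 8*π + 0 = 10*π.
  (u')² squared terms: (-16)²·∫sin(4x)² dx = 256·π/2 = 128*π;  (-8)²·∫cos(4x)² dx = 64·π/2 = 32*π.
  (u')² cross terms: 2·(-16)·(-8)·∫sin(4x)·cos(4x) dx = 256·(0) = 0.
  So ∫_0^π (u')² dx = 128*π + 32*π + 0 = 160*π.
||u||_{H^1}^2 = (10*π) + (160*π) = 170*π.


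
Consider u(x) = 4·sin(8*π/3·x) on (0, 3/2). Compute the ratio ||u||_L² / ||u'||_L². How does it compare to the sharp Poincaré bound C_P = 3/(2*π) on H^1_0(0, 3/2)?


||u||_L² / ||u'||_L² = 3/(8*π) < C_P = 3/(2*π).

u(x) = 4·sin(8*π/3·x), so u'(x) = 32*π*cos(8*π*x/3)/3.
Writing u(x) = A·sin(kπx/L) with A = 4 and k = 4, use ∫_0^L sin²(kπx/L) dx = L/2 and ∫_0^L cos²(kπx/L) dx = L/2.
u² = 16·sin²(8*π/3·x) and (u')² = 1024*π^2/9·cos²(8*π/3·x), and each of sin², cos² integrates to L/2 = 3/4 over (0, 3/2).
∫_0^3/2 u² dx = 12, so ||u||_L² = 2*sqrt(3).
∫_0^3/2 (u')² dx = 256*π^2/3, so ||u'||_L² = 16*sqrt(3)*π/3.
Ratio ||u||_L² / ||u'||_L² = 3/(8*π).
Sharp Poincaré constant on H^1_0(0, 3/2) is C_P = L/π = 3/(2*π), achieved by sin(2*π/3·x).
This is the k = 4 harmonic; the ratio L/(kπ) is strictly less than C_P = L/π, consistent with the sharp inequality ||u||_L² ≤ C_P ||u'||_L².


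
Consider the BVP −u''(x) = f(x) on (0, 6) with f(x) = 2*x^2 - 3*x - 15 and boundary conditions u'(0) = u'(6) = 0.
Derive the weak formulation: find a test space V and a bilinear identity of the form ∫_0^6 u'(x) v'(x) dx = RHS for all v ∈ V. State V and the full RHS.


V = H^1(0, 6) (no boundary constraint on v; u is determined up to an additive constant); weak form: ∫_0^6 u'v' dx = ∫_0^6 (2*x^2 - 3*x - 15) v dx for all v ∈ V.

Multiply both sides by a test function v and integrate from 0 to 6:
  ∫_0^6 −u''(x) v(x) dx = ∫_0^6 f(x) v(x) dx.
Integrate the LHS by parts once:
  ∫_0^6 −u'' v dx = −[u'(x) v(x)]_0^6 + ∫_0^6 u'(x) v'(x) dx.
Thus ∫_0^6 u'(x) v'(x) dx = ∫_0^6 f(x) v(x) dx + [u'(x) v(x)]_0^6.
Choose V so that boundary terms are either known or forced to vanish.
u has homogeneous Neumann: u'(0) = u'(6) = 0. So [u' v]_0^6 = 0·v(6) − 0·v(0) = 0 for any v; take V = H^1(0, 6).
Weak formulation: find u (satisfying any essential BC) such that ∫_0^6 u'(x) v'(x) dx = ∫_0^6 f v dx for all v ∈ V (homogeneous Neumann, so boundary terms vanish).
Substituting f(x) = 2*x^2 - 3*x - 15, the right-hand side is ∫_0^6 (2*x^2 - 3*x - 15) v dx.
Compatibility check (pure Neumann): taking v ≡ 1 ∈ V gives 0 = ∫_0^6 f dx + (0) − (0), i.e. ∫_0^6 f dx must equal u'(0) − u'(6) = 0. Indeed ∫_0^6 (2*x^2 - 3*x - 15) dx = 0, so the data are compatible. The solution is then unique only up to an additive constant (fix it e.g. by requiring ∫_0^6 u dx = 0).


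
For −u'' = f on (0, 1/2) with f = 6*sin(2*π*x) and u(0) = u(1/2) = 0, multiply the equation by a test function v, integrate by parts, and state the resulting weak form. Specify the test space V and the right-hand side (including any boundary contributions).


V = H^1_0(0, 1/2) (so v(0) = v(1/2) = 0); weak form: ∫_0^1/2 u'v' dx = ∫_0^1/2 (6*sin(2*π*x)) v dx for all v ∈ V.

Multiply both sides by a test function v and integrate from 0 to 1/2:
  ∫_0^1/2 −u''(x) v(x) dx = ∫_0^1/2 f(x) v(x) dx.
Integrate the LHS by parts once:
  ∫_0^1/2 −u'' v dx = −[u'(x) v(x)]_0^1/2 + ∫_0^1/2 u'(x) v'(x) dx.
Thus ∫_0^1/2 u'(x) v'(x) dx = ∫_0^1/2 f(x) v(x) dx + [u'(x) v(x)]_0^1/2.
Choose V so that boundary terms are either known or forced to vanish.
u is Dirichlet: u(0) = u(1/2) = 0. Let V = H^1_0(0, 1/2); then v(0) = v(1/2) = 0, and [u' v]_0^1/2 = 0.
Weak formulation: find u (satisfying any essential BC) such that ∫_0^1/2 u'(x) v'(x) dx = ∫_0^1/2 f v dx for all v ∈ V.
Substituting f(x) = 6*sin(2*π*x), the right-hand side is ∫_0^1/2 (6*sin(2*π*x)) v dx.


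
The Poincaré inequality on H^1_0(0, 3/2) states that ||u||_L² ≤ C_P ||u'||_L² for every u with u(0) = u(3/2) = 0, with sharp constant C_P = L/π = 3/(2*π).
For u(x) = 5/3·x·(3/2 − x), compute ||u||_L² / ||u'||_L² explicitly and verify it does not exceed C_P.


||u||_L² / ||u'||_L² = 3*sqrt(10)/20 < C_P = 3/(2*π).

u(x) = 5/3·x·(3/2 − x), so u'(x) = 5/2 - 10*x/3.
u(x) = 5/3·x·(3/2 − x) vanishes at x = 0 and x = 3/2, so u ∈ H^1_0(0, 3/2). Differentiate via the product rule and integrate the resulting polynomials term by term.
  ∫_0^3/2 u² dx = ∫_0^3/2 (25*x^4/9 - 25*x^3/3 + 25*x^2/4) dx. Term by term:
    ∫_0^3/2 25*x^4/9 dx = 135/32;  ∫_0^3/2 -25*x^3/3 dx = -675/64;  ∫_0^3/2 25*x^2/4 dx = 225/32.
  Sum: 135/32 − 675/64 + 225/32 = 45/64.
  ∫_0^3/2 (u')² dx = ∫_0^3/2 (100*x^2/9 - 50*x/3 + 25/4) dx. Term by term:
    ∫_0^3/2 100*x^2/9 dx = 25/2;  ∫_0^3/2 -50*x/3 dx = -75/4;  ∫_0^3/2 25/4 dx = 75/8.
  Sum: 25/2 − 75/4 + 75/8 = 25/8.
∫_0^3/2 u² dx = 45/64, so ||u||_L² = 3*sqrt(5)/8.
∫_0^3/2 (u')² dx = 25/8, so ||u'||_L² = 5*sqrt(2)/4.
Ratio ||u||_L² / ||u'||_L² = 3*sqrt(10)/20.
Sharp Poincaré constant on H^1_0(0, 3/2) is C_P = L/π = 3/(2*π), achieved by sin(2*π/3·x).
A polynomial bump cannot attain the sharp Poincaré constant (only the first sine eigenfunction does), so the ratio is strictly less than C_P, consistent with ||u||_L² ≤ C_P ||u'||_L².


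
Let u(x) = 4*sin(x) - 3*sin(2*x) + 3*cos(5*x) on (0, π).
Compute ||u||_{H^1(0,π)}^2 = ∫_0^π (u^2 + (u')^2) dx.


||u||_{H^1(0,π)}^2 = 624/7 + 311*π/2

u'(x) = -15*sin(5*x) + 4*cos(x) - 6*cos(2*x).
Expand u² and (u')² and integrate term by term on (0, π), using: for integers n ≥ 1, ∫_0^π sin²(nx) dx = ∫_0^π cos²(nx) dx = π/2; for n ≠ n', ∫_0^π sin(nx)sin(n'x) dx = ∫_0^π cos(nx)cos(n'x) dx = 0; and by product-to-sum, ∫_0^π sin(nx)cos(n'x) dx = ½∫_0^π [sin((n+n')x) + sin((n−n')x)] dx, which is 0 when n+n' is even and 2n/(n²−n'²) when n+n' is odd (it need not vanish on (0, π)).
  u² squared terms: (-3)²·∫sin(2x)² dx = 9·π/2 = 9*π/2;  (3)²·∫cos(5x)² dx = 9·π/2 = 9*π/2;  (4)²·∫sin(x)² dx = 16·π/2 = 8*π.
  u² cross terms: 2·(-3)·(3)·∫sin(2x)·cos(5x) dx = -18·(-4/21) = 24/7;  2·(-3)·(4)·∫sin(2x)·sin(x) dx = -24·(0) = 0;  2·(3)·(4)·∫cos(5x)·sin(x) dx = 24·(0) = 0.
  So ∫_0^π u² dx = 9*π/2 + 9*π/2 + 8*π + 24/7 + 0 + 0 = 24/7 + 17*π.
  (u')² squared terms: (-15)²·∫sin(5x)² dx = 225·π/2 = 225*π/2;  (-6)²·∫cos(2x)² dx = 36·π/2 = 18*π;  (4)²·∫cos(x)² dx = 16·π/2 = 8*π.
  (u')² cross terms: 2·(-15)·(-6)·∫sin(5x)·cos(2x) dx = 180·(10/21) = 600/7;  2·(-15)·(4)·∫sin(5x)·cos(x) dx = -120·(0) = 0;  2·(-6)·(4)·∫cos(2x)·cos(x) dx = -48·(0) = 0.
  So ∫_0^π (u')² dx = 225*π/2 + 18*π + 8*π + 600/7 + 0 + 0 = 600/7 + 277*π/2.
||u||_{H^1}^2 = (24/7 + 17*π) + (600/7 + 277*π/2) = 624/7 + 311*π/2.


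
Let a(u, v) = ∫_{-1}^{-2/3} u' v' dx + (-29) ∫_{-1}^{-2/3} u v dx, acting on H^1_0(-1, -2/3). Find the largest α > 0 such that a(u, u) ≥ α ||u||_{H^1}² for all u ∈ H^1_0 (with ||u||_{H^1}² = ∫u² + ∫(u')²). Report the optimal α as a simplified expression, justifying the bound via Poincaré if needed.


α = (-29 + 9*π^2)/(1 + 9*π^2)

Coercivity of a(·,·) on H^1_0(-1, -2/3) means a(u, u) ≥ α ||u||_{H^1}² for every u ∈ H^1_0.
The interval has length L = 1/3, and Poincaré/coercivity depend only on L. Here a(u, u) = ∫(u')² + (-29)·∫u².
Here c = -29 < 0 with |c| < (π/L)² = 9*π^2, so coercivity still holds. The condition a(u,u) ≥ α||u||_{H^1}² reads (1−α)∫(u')² ≥ (α−c)∫u². Any admissible α is ≤ 1 (rapidly oscillating u have ∫u²/∫(u')² → 0), and α = 1 would force 0 ≥ (1−c)∫u², impossible since c < 1; so 1−α > 0. By the sharp Poincaré inequality on H^1_0 of an interval of length L, ∫(u')² ≥ (π/L)²∫u² with equality for the first sine mode sin(π(x−x₀)/L) (x₀ the left endpoint), so the inequality holds for all u iff (1−α)(π/L)² ≥ α − c, i.e. α ≤ ((π/L)² + c)/((π/L)² + 1) = (1 + c(L/π)²)/(1 + (L/π)²). (Direct route, valid since c ≤ 0: Poincaré gives c∫u² ≥ c(L/π)²∫(u')², so a(u,u) ≥ (1 + c(L/π)²)∫(u')², while ||u||_{H^1}² ≤ (1 + (L/π)²)∫(u')²; dividing yields the same α.) With (π/L)² = 9*π^2 and c = -29, the largest admissible constant is α = ((π/L)² + c)/((π/L)² + 1).
Simplifying, α = (-29 + 9*π^2)/(1 + 9*π^2).


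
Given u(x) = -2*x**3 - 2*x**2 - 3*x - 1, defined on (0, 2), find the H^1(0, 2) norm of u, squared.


||u||_{H^1}^2 = 105064/105

The H^1 norm (squared) on an interval (0, L) is
  ||u||_{H^1}^2 = ∫_0^L u(x)^2 dx + ∫_0^L u'(x)^2 dx.
Compute u'(x) = -6*x**2 - 4*x - 3.
Then u(x)^2 = 4*x**6 + 8*x**5 + 16*x**4 + 16*x**3 + 13*x**2 + 6*x + 1 and u'(x)^2 = 36*x**4 + 48*x**3 + 52*x**2 + 24*x + 9.
Integrate each monomial from 0 to 2 using ∫_0^2 c·x^n dx = c·2^(n+1)/(n+1):
  ∫_0^2 u(x)^2 dx = ∫_0^2 (4*x^6 + 8*x^5 + 16*x^4 + 16*x^3 + 13*x^2 + 6*x + 1) dx. Term by term:
    ∫_0^2 4*x^6 dx = 512/7;  ∫_0^2 8*x^5 dx = 256/3;  ∫_0^2 16*x^4 dx = 512/5;
    ∫_0^2 16*x^3 dx = 64;  ∫_0^2 13*x^2 dx = 104/3;  ∫_0^2 6*x dx = 12;
    ∫_0^2 1 dx = 2.
  Sum: 512/7 + 256/3 + 512/5 + 64 + 104/3 + 12 + 2 = 13074/35.
  ∫_0^2 u'(x)^2 dx = ∫_0^2 (36*x^4 + 48*x^3 + 52*x^2 + 24*x + 9) dx. Term by term:
    ∫_0^2 36*x^4 dx = 1152/5;  ∫_0^2 48*x^3 dx = 192;  ∫_0^2 52*x^2 dx = 416/3;
    ∫_0^2 24*x dx = 48;  ∫_0^2 9 dx = 18.
  Sum: 1152/5 + 192 + 416/3 + 48 + 18 = 9406/15.
Adding: ||u||_{H^1}^2 = 13074/35 + 9406/15 = 105064/105.


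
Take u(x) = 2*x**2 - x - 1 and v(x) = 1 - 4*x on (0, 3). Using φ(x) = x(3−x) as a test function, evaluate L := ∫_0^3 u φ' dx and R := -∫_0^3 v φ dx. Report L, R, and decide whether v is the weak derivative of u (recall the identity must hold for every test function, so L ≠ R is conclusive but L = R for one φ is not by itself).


LHS = -45/2, RHS = 45/2. No, v is not the weak derivative of u.

u(x) = 2*x**2 - x - 1, classical derivative u'(x) = 4*x - 1.
φ(x) = x(3−x), so φ'(x) = 3 - 2*x.
Note φ(0) = φ(3) = 0, so the boundary term u·φ vanishes.
LHS = ∫_0^3 u(x) φ'(x) dx = ∫_0^3 (-4*x^3 + 8*x^2 - x - 3) dx. Term by term:
  ∫_0^3 -4*x^3 dx = -81;  ∫_0^3 8*x^2 dx = 72;  ∫_0^3 -x dx = -9/2;
  ∫_0^3 -3 dx = -9.
Sum: -81 + 72 − 9/2 − 9 = -45/2.
So LHS = -45/2.
∫_0^3 v(x) φ(x) dx = ∫_0^3 (4*x^3 - 13*x^2 + 3*x) dx. Term by term:
  ∫_0^3 4*x^3 dx = 81;  ∫_0^3 -13*x^2 dx = -117;  ∫_0^3 3*x dx = 27/2.
Sum: 81 − 117 + 27/2 = -45/2.
So RHS = -∫_0^3 v(x) φ(x) dx = 45/2.
LHS − RHS = -45 ≠ 0, so the identity fails.
(For a valid weak derivative the identity must hold for EVERY test function, in particular this one. The failure shows v is NOT the weak derivative of u.)
Correct weak derivative would be u'(x) = 4*x - 1.


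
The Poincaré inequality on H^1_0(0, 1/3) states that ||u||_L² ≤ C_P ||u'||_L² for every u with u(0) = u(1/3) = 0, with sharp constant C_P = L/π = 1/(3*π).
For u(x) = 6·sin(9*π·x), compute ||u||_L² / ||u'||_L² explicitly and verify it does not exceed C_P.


||u||_L² / ||u'||_L² = 1/(9*π) < C_P = 1/(3*π).

u(x) = 6·sin(9*π·x), so u'(x) = 54*π*cos(9*π*x).
Writing u(x) = A·sin(kπx/L) with A = 6 and k = 3, use ∫_0^L sin²(kπx/L) dx = L/2 and ∫_0^L cos²(kπx/L) dx = L/2.
u² = 36·sin²(9*π·x) and (u')² = 2916*π^2·cos²(9*π·x), and each of sin², cos² integrates to L/2 = 1/6 over (0, 1/3).
∫_0^1/3 u² dx = 6, so ||u||_L² = sqrt(6).
∫_0^1/3 (u')² dx = 486*π^2, so ||u'||_L² = 9*sqrt(6)*π.
Ratio ||u||_L² / ||u'||_L² = 1/(9*π).
Sharp Poincaré constant on H^1_0(0, 1/3) is C_P = L/π = 1/(3*π), achieved by sin(3*π·x).
This is the k = 3 harmonic; the ratio L/(kπ) is strictly less than C_P = L/π, consistent with the sharp inequality ||u||_L² ≤ C_P ||u'||_L².


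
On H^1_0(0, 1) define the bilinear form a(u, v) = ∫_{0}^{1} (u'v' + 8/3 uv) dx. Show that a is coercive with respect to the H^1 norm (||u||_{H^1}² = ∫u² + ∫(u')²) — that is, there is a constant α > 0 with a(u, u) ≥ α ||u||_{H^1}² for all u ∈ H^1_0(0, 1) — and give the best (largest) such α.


α = 1

Coercivity of a(·,·) on H^1_0(0, 1) means a(u, u) ≥ α ||u||_{H^1}² for every u ∈ H^1_0.
The interval has length L = 1, and Poincaré/coercivity depend only on L. Here a(u, u) = ∫(u')² + (8/3)·∫u².
Here c = 8/3 ≥ 1, so a(u,u) = ∫(u')² + c∫u² ≥ ∫(u')² + ∫u² = ||u||_{H^1}², i.e. α = 1 works. No larger α is possible: a(u,u) ≥ α||u||_{H^1}² means (1−α)∫(u')² ≥ (α−c)∫u², and for the modes u_n = sin(nπ(x−x₀)/L) (x₀ the left endpoint) one has ∫u_n²/∫(u_n')² = (L/(nπ))² → 0, so a(u_n,u_n)/||u_n||_{H^1}² → 1. Hence the optimal constant is α = 1.
Therefore α = 1.


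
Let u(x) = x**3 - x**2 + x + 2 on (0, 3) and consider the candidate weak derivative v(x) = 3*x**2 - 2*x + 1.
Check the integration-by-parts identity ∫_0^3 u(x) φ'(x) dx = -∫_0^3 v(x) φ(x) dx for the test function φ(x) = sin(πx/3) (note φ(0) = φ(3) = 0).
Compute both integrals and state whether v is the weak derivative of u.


LHS = -69/π + 324/π^3, RHS = -69/π + 324/π^3. Yes, v = u' weakly.

u(x) = x**3 - x**2 + x + 2, classical derivative u'(x) = 3*x**2 - 2*x + 1.
φ(x) = sin(πx/3), so φ'(x) = π*cos(π*x/3)/3.
Note φ(0) = φ(3) = 0, so the boundary term u·φ vanishes.
LHS = ∫_0^3 u(x) φ'(x) dx = ∫_0^3 (π*x^3*cos(π*x/3)/3 - π*x^2*cos(π*x/3)/3 + π*x*cos(π*x/3)/3 + 2*π*cos(π*x/3)/3) dx. Term by term:
  ∫_0^3 2*π*cos(π*x/3)/3 dx = 0;  ∫_0^3 -π*x^2*cos(π*x/3)/3 dx = 18/π;  ∫_0^3 π*x*cos(π*x/3)/3 dx = -6/π;
  ∫_0^3 π*x^3*cos(π*x/3)/3 dx = -81/π + 324/π^3.
Sum: 0 + 18/π − 6/π + -81/π + 324/π^3 = -69/π + 324/π^3.
So LHS = -69/π + 324/π^3.
∫_0^3 v(x) φ(x) dx = ∫_0^3 (3*x^2*sin(π*x/3) - 2*x*sin(π*x/3) + sin(π*x/3)) dx. Term by term:
  ∫_0^3 -2*x*sin(π*x/3) dx = -18/π;  ∫_0^3 3*x^2*sin(π*x/3) dx = -324/π^3 + 81/π;  ∫_0^3 sin(π*x/3) dx = 6/π.
Sum: -18/π + -324/π^3 + 81/π + 6/π = -324/π^3 + 69/π.
So RHS = -∫_0^3 v(x) φ(x) dx = -69/π + 324/π^3.
LHS = RHS, so the identity holds for this test φ.
Moreover u is smooth here and v(x) = u'(x) = 3*x**2 - 2*x + 1 pointwise, so the identity holds for every test function. Hence v is the weak derivative of u.


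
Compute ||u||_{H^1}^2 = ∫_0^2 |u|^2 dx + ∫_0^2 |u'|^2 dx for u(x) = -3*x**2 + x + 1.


||u||_{H^1}^2 = 1504/15

The H^1 norm (squared) on an interval (0, L) is
  ||u||_{H^1}^2 = ∫_0^L u(x)^2 dx + ∫_0^L u'(x)^2 dx.
Compute u'(x) = 1 - 6*x.
Then u(x)^2 = 9*x**4 - 6*x**3 - 5*x**2 + 2*x + 1 and u'(x)^2 = 36*x**2 - 12*x + 1.
Integrate each monomial from 0 to 2 using ∫_0^2 c·x^n dx = c·2^(n+1)/(n+1):
  ∫_0^2 u(x)^2 dx = ∫_0^2 (9*x^4 - 6*x^3 - 5*x^2 + 2*x + 1) dx. Term by term:
    ∫_0^2 9*x^4 dx = 288/5;  ∫_0^2 -6*x^3 dx = -24;  ∫_0^2 -5*x^2 dx = -40/3;
    ∫_0^2 2*x dx = 4;  ∫_0^2 1 dx = 2.
  Sum: 288/5 − 24 − 40/3 + 4 + 2 = 394/15.
  ∫_0^2 u'(x)^2 dx = ∫_0^2 (36*x^2 - 12*x + 1) dx. Term by term:
    ∫_0^2 36*x^2 dx = 96;  ∫_0^2 -12*x dx = -24;  ∫_0^2 1 dx = 2.
  Sum: 96 − 24 + 2 = 74.
Adding: ||u||_{H^1}^2 = 394/15 + 74 = 1504/15.


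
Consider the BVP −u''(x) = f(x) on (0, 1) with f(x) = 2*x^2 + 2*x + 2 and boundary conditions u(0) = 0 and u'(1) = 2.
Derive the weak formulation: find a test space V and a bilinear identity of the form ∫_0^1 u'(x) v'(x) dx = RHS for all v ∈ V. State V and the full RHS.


V = {v ∈ H^1(0, 1) : v(0) = 0} (test functions vanish at x = 0 where u is specified); weak form: ∫_0^1 u'v' dx = ∫_0^1 (2*x^2 + 2*x + 2) v dx + 2·v(1) for all v ∈ V.

Multiply both sides by a test function v and integrate from 0 to 1:
  ∫_0^1 −u''(x) v(x) dx = ∫_0^1 f(x) v(x) dx.
Integrate the LHS by parts once:
  ∫_0^1 −u'' v dx = −[u'(x) v(x)]_0^1 + ∫_0^1 u'(x) v'(x) dx.
Thus ∫_0^1 u'(x) v'(x) dx = ∫_0^1 f(x) v(x) dx + [u'(x) v(x)]_0^1.
Choose V so that boundary terms are either known or forced to vanish.
Mixed BC: u(0) = 0 (Dirichlet) and u'(1) = 2 (Neumann). Define V = {v ∈ H^1(0, 1) : v(0) = 0}. Then [u' v]_0^1 = u'(1)·v(1) − u'(0)·0 = 2·v(1).
Weak formulation: find u (satisfying any essential BC) such that ∫_0^1 u'(x) v'(x) dx = ∫_0^1 f v dx + 2·v(1) for all v ∈ V (Dirichlet at 0 absorbed into V; Neumann datum at x = 1 contributes the boundary term).
Substituting f(x) = 2*x^2 + 2*x + 2, the right-hand side is ∫_0^1 (2*x^2 + 2*x + 2) v dx + 2·v(1).


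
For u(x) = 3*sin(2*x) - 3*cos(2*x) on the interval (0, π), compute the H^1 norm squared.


||u||_{H^1(0,π)}^2 = 45*π

u'(x) = 6*sin(2*x) + 6*cos(2*x).
Expand u² and (u')² and integrate term by term on (0, π), using: for integers n ≥ 1, ∫_0^π sin²(nx) dx = ∫_0^π cos²(nx) dx = π/2; for n ≠ n', ∫_0^π sin(nx)sin(n'x) dx = ∫_0^π cos(nx)cos(n'x) dx = 0; and by product-to-sum, ∫_0^π sin(nx)cos(n'x) dx = ½∫_0^π [sin((n+n')x) + sin((n−n')x)] dx, which is 0 when n+n' is even and 2n/(n²−n'²) when n+n' is odd (it need not vanish on (0, π)).
  u² squared terms: (-3)²·∫cos(2x)² dx = 9·π/2 = 9*π/2;  (3)²·∫sin(2x)² dx = 9·π/2 = 9*π/2.
  u² cross terms: 2·(-3)·(3)·∫cos(2x)·sin(2x) dx = -18·(0) = 0.
  So ∫_0^π u² dx = 9*π/2 + 9*π/2 + 0 = 9*π.
  (u')² squared terms: (6)²·∫cos(2x)² dx = 36·π/2 = 18*π;  (6)²·∫sin(2x)² dx = 36·π/2 = 18*π.
  (u')² cross terms: 2·(6)·(6)·∫cos(2x)·sin(2x) dx = 72·(0) = 0.
  So ∫_0^π (u')² dx = 18*π + 18*π + 0 = 36*π.
||u||_{H^1}^2 = (9*π) + (36*π) = 45*π.


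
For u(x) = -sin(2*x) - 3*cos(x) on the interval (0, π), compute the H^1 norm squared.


||u||_{H^1(0,π)}^2 = 16 + 23*π/2

u'(x) = 3*sin(x) - 2*cos(2*x).
Expand u² and (u')² and integrate term by term on (0, π), using: for integers n ≥ 1, ∫_0^π sin²(nx) dx = ∫_0^π cos²(nx) dx = π/2; for n ≠ n', ∫_0^π sin(nx)sin(n'x) dx = ∫_0^π cos(nx)cos(n'x) dx = 0; and by product-to-sum, ∫_0^π sin(nx)cos(n'x) dx = ½∫_0^π [sin((n+n')x) + sin((n−n')x)] dx, which is 0 when n+n' is even and 2n/(n²−n'²) when n+n' is odd (it need not vanish on (0, π)).
  u² squared terms: (-1)²·∫sin(2x)² dx = 1·π/2 = π/2;  (-3)²·∫cos(x)² dx = 9·π/2 = 9*π/2.
  u² cross terms: 2·(-1)·(-3)·∫sin(2x)·cos(x) dx = 6·(4/3) = 8.
  So ∫_0^π u² dx = π/2 + 9*π/2 + 8 = 8 + 5*π.
  (u')² squared terms: (-2)²·∫cos(2x)² dx = 4·π/2 = 2*π;  (3)²·∫sin(x)² dx = 9·π/2 = 9*π/2.
  (u')² cross terms: 2·(-2)·(3)·∫cos(2x)·sin(x) dx = -12·(-2/3) = 8.
  So ∫_0^π (u')² dx = 2*π + 9*π/2 + 8 = 8 + 13*π/2.
||u||_{H^1}^2 = (8 + 5*π) + (8 + 13*π/2) = 16 + 23*π/2.


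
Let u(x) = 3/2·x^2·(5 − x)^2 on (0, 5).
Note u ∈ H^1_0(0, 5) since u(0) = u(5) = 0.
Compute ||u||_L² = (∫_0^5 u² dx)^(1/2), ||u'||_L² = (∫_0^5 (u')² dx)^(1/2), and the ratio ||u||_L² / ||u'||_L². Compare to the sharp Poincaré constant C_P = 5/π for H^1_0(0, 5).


||u||_L² / ||u'||_L² = 5*sqrt(3)/6 < C_P = 5/π.

u(x) = 3/2·x^2·(5 − x)^2, so u'(x) = 3*x*(x - 5)*(2*x - 5).
u(x) = 3/2·x^2·(5 − x)^2 vanishes at x = 0 and x = 5, so u ∈ H^1_0(0, 5). Differentiate via the product rule and integrate the resulting polynomials term by term.
  ∫_0^5 u² dx = ∫_0^5 (9*x^8/4 - 45*x^7 + 675*x^6/2 - 1125*x^5 + 5625*x^4/4) dx. Term by term:
    ∫_0^5 9*x^8/4 dx = 1953125/4;  ∫_0^5 -45*x^7 dx = -17578125/8;  ∫_0^5 675*x^6/2 dx = 52734375/14;
    ∫_0^5 -1125*x^5 dx = -5859375/2;  ∫_0^5 5625*x^4/4 dx = 3515625/4.
  Sum: 1953125/4 − 17578125/8 + 52734375/14 − 5859375/2 + 3515625/4 = 390625/56.
  ∫_0^5 (u')² dx = ∫_0^5 (36*x^6 - 540*x^5 + 2925*x^4 - 6750*x^3 + 5625*x^2) dx. Term by term:
    ∫_0^5 36*x^6 dx = 2812500/7;  ∫_0^5 -540*x^5 dx = -1406250;  ∫_0^5 2925*x^4 dx = 1828125;
    ∫_0^5 -6750*x^3 dx = -2109375/2;  ∫_0^5 5625*x^2 dx = 234375.
  Sum: 2812500/7 − 1406250 + 1828125 − 2109375/2 + 234375 = 46875/14.
∫_0^5 u² dx = 390625/56, so ||u||_L² = 625*sqrt(14)/28.
∫_0^5 (u')² dx = 46875/14, so ||u'||_L² = 125*sqrt(42)/14.
Ratio ||u||_L² / ||u'||_L² = 5*sqrt(3)/6.
Sharp Poincaré constant on H^1_0(0, 5) is C_P = L/π = 5/π, achieved by sin(π/5·x).
A polynomial bump cannot attain the sharp Poincaré constant (only the first sine eigenfunction does), so the ratio is strictly less than C_P, consistent with ||u||_L² ≤ C_P ||u'||_L².


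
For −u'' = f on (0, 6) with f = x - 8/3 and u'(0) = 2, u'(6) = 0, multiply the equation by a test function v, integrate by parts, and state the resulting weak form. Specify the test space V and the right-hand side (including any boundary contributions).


V = H^1(0, 6) (v unrestricted at boundary; u is determined up to an additive constant); weak form: ∫_0^6 u'v' dx = ∫_0^6 (x - 8/3) v dx − 2·v(0) for all v ∈ V.

Multiply both sides by a test function v and integrate from 0 to 6:
  ∫_0^6 −u''(x) v(x) dx = ∫_0^6 f(x) v(x) dx.
Integrate the LHS by parts once:
  ∫_0^6 −u'' v dx = −[u'(x) v(x)]_0^6 + ∫_0^6 u'(x) v'(x) dx.
Thus ∫_0^6 u'(x) v'(x) dx = ∫_0^6 f(x) v(x) dx + [u'(x) v(x)]_0^6.
Choose V so that boundary terms are either known or forced to vanish.
u has inhomogeneous Neumann u'(0) = 2, u'(6) = 0. [u' v]_0^6 = (0)·v(6) − (2)·v(0) = − 2·v(0). Take V = H^1(0, 6); boundary term becomes part of RHS.
Weak formulation: find u (satisfying any essential BC) such that ∫_0^6 u'(x) v'(x) dx = ∫_0^6 f v dx − 2·v(0) for all v ∈ V (Neumann data are natural BCs: they enter the RHS as boundary terms).
Substituting f(x) = x - 8/3, the right-hand side is ∫_0^6 (x - 8/3) v dx − 2·v(0).
Compatibility check (pure Neumann): taking v ≡ 1 ∈ V gives 0 = ∫_0^6 f dx + (0) − (2), i.e. ∫_0^6 f dx must equal u'(0) − u'(6) = 2. Indeed ∫_0^6 (x - 8/3) dx = 2, so the data are compatible. The solution is then unique only up to an additive constant (fix it e.g. by requiring ∫_0^6 u dx = 0).


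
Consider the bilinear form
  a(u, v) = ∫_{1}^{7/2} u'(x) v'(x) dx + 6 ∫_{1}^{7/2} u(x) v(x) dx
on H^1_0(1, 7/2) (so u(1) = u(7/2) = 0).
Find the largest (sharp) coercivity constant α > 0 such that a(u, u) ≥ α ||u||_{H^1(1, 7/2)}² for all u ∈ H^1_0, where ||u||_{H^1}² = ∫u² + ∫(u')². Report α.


α = 1

Coercivity of a(·,·) on H^1_0(1, 7/2) means a(u, u) ≥ α ||u||_{H^1}² for every u ∈ H^1_0.
The interval has length L = 5/2, and Poincaré/coercivity depend only on L. Here a(u, u) = ∫(u')² + (6)·∫u².
Here c = 6 ≥ 1, so a(u,u) = ∫(u')² + c∫u² ≥ ∫(u')² + ∫u² = ||u||_{H^1}², i.e. α = 1 works. No larger α is possible: a(u,u) ≥ α||u||_{H^1}² means (1−α)∫(u')² ≥ (α−c)∫u², and for the modes u_n = sin(nπ(x−x₀)/L) (x₀ the left endpoint) one has ∫u_n²/∫(u_n')² = (L/(nπ))² → 0, so a(u_n,u_n)/||u_n||_{H^1}² → 1. Hence the optimal constant is α = 1.
Therefore α = 1.


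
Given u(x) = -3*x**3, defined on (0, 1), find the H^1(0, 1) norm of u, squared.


||u||_{H^1}^2 = 612/35

The H^1 norm (squared) on an interval (0, L) is
  ||u||_{H^1}^2 = ∫_0^L u(x)^2 dx + ∫_0^L u'(x)^2 dx.
Compute u'(x) = -9*x**2.
Then u(x)^2 = 9*x**6 and u'(x)^2 = 81*x**4.
Integrate each monomial from 0 to 1 using ∫_0^1 c·x^n dx = c·1^(n+1)/(n+1):
  ∫_0^1 u(x)^2 dx = ∫_0^1 (9*x^6) dx. Term by term:
    ∫_0^1 9*x^6 dx = 9/7.
  ∫_0^1 u'(x)^2 dx = ∫_0^1 (81*x^4) dx. Term by term:
    ∫_0^1 81*x^4 dx = 81/5.
Adding: ||u||_{H^1}^2 = 9/7 + 81/5 = 612/35.


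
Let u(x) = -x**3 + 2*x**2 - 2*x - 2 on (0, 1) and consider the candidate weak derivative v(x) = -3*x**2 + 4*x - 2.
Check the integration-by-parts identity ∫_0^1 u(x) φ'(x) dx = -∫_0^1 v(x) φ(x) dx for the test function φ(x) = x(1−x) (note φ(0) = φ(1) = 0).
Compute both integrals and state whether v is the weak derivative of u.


LHS = 3/20, RHS = 3/20. Yes, v = u' weakly.

u(x) = -x**3 + 2*x**2 - 2*x - 2, classical derivative u'(x) = -3*x**2 + 4*x - 2.
φ(x) = x(1−x), so φ'(x) = 1 - 2*x.
Note φ(0) = φ(1) = 0, so the boundary term u·φ vanishes.
LHS = ∫_0^1 u(x) φ'(x) dx = ∫_0^1 (2*x^4 - 5*x^3 + 6*x^2 + 2*x - 2) dx. Term by term:
  ∫_0^1 2*x^4 dx = 2/5;  ∫_0^1 -5*x^3 dx = -5/4;  ∫_0^1 6*x^2 dx = 2;
  ∫_0^1 2*x dx = 1;  ∫_0^1 -2 dx = -2.
Sum: 2/5 − 5/4 + 2 + 1 − 2 = 3/20.
So LHS = 3/20.
∫_0^1 v(x) φ(x) dx = ∫_0^1 (3*x^4 - 7*x^3 + 6*x^2 - 2*x) dx. Term by term:
  ∫_0^1 3*x^4 dx = 3/5;  ∫_0^1 -7*x^3 dx = -7/4;  ∫_0^1 6*x^2 dx = 2;
  ∫_0^1 -2*x dx = -1.
Sum: 3/5 − 7/4 + 2 − 1 = -3/20.
So RHS = -∫_0^1 v(x) φ(x) dx = 3/20.
LHS = RHS, so the identity holds for this test φ.
Moreover u is smooth here and v(x) = u'(x) = -3*x**2 + 4*x - 2 pointwise, so the identity holds for every test function. Hence v is the weak derivative of u.


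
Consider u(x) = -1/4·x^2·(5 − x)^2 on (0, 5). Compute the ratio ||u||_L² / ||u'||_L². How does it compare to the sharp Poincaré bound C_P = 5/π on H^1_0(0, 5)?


||u||_L² / ||u'||_L² = 5*sqrt(3)/6 < C_P = 5/π.

u(x) = -1/4·x^2·(5 − x)^2, so u'(x) = x*(x*(5 - x) - (x - 5)^2)/2.
u(x) = -1/4·x^2·(5 − x)^2 vanishes at x = 0 and x = 5, so u ∈ H^1_0(0, 5). Differentiate via the product rule and integrate the resulting polynomials term by term.
  ∫_0^5 u² dx = ∫_0^5 (x^8/16 - 5*x^7/4 + 75*x^6/8 - 125*x^5/4 + 625*x^4/16) dx. Term by term:
    ∫_0^5 x^8/16 dx = 1953125/144;  ∫_0^5 -5*x^7/4 dx = -1953125/32;  ∫_0^5 75*x^6/8 dx = 5859375/56;
    ∫_0^5 -125*x^5/4 dx = -1953125/24;  ∫_0^5 625*x^4/16 dx = 390625/16.
  Sum: 1953125/144 − 1953125/32 + 5859375/56 − 1953125/24 + 390625/16 = 390625/2016.
  ∫_0^5 (u')² dx = ∫_0^5 (x^6 - 15*x^5 + 325*x^4/4 - 375*x^3/2 + 625*x^2/4) dx. Term by term:
    ∫_0^5 x^6 dx = 78125/7;  ∫_0^5 -15*x^5 dx = -78125/2;  ∫_0^5 325*x^4/4 dx = 203125/4;
    ∫_0^5 -375*x^3/2 dx = -234375/8;  ∫_0^5 625*x^2/4 dx = 78125/12.
  Sum: 78125/7 − 78125/2 + 203125/4 − 234375/8 + 78125/12 = 15625/168.
∫_0^5 u² dx = 390625/2016, so ||u||_L² = 625*sqrt(14)/168.
∫_0^5 (u')² dx = 15625/168, so ||u'||_L² = 125*sqrt(42)/84.
Ratio ||u||_L² / ||u'||_L² = 5*sqrt(3)/6.
Sharp Poincaré constant on H^1_0(0, 5) is C_P = L/π = 5/π, achieved by sin(π/5·x).
A polynomial bump cannot attain the sharp Poincaré constant (only the first sine eigenfunction does), so the ratio is strictly less than C_P, consistent with ||u||_L² ≤ C_P ||u'||_L².


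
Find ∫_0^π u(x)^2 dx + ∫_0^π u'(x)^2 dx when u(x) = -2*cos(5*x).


||u||_{H^1(0,π)}^2 = 52*π

u'(x) = 10*sin(5*x).
Expand u² and (u')² and integrate term by term on (0, π), using: for integers n ≥ 1, ∫_0^π sin²(nx) dx = ∫_0^π cos²(nx) dx = π/2; for n ≠ n', ∫_0^π sin(nx)sin(n'x) dx = ∫_0^π cos(nx)cos(n'x) dx = 0; and by product-to-sum, ∫_0^π sin(nx)cos(n'x) dx = ½∫_0^π [sin((n+n')x) + sin((n−n')x)] dx, which is 0 when n+n' is even and 2n/(n²−n'²) when n+n' is odd (it need not vanish on (0, π)).
  u² squared terms: (-2)²·∫cos(5x)² dx = 4·π/2 = 2*π.
  So ∫_0^π u² dx = 2*π.
  (u')² squared terms: (10)²·∫sin(5x)² dx = 100·π/2 = 50*π.
  So ∫_0^π (u')² dx = 50*π.
||u||_{H^1}^2 = (2*π) + (50*π) = 52*π.


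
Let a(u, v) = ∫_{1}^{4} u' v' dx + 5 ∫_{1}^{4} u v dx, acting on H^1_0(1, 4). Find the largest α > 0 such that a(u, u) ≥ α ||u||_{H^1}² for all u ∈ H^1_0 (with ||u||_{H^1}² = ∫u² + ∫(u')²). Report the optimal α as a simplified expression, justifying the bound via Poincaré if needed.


α = 1

Coercivity of a(·,·) on H^1_0(1, 4) means a(u, u) ≥ α ||u||_{H^1}² for every u ∈ H^1_0.
The interval has length L = 3, and Poincaré/coercivity depend only on L. Here a(u, u) = ∫(u')² + (5)·∫u².
Here c = 5 ≥ 1, so a(u,u) = ∫(u')² + c∫u² ≥ ∫(u')² + ∫u² = ||u||_{H^1}², i.e. α = 1 works. No larger α is possible: a(u,u) ≥ α||u||_{H^1}² means (1−α)∫(u')² ≥ (α−c)∫u², and for the modes u_n = sin(nπ(x−x₀)/L) (x₀ the left endpoint) one has ∫u_n²/∫(u_n')² = (L/(nπ))² → 0, so a(u_n,u_n)/||u_n||_{H^1}² → 1. Hence the optimal constant is α = 1.
Therefore α = 1.


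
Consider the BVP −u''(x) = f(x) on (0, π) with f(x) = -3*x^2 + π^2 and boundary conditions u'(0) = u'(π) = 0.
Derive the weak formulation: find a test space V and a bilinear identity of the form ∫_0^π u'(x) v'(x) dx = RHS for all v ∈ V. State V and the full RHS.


V = H^1(0, π) (no boundary constraint on v; u is determined up to an additive constant); weak form: ∫_0^π u'v' dx = ∫_0^π (-3*x^2 + π^2) v dx for all v ∈ V.

Multiply both sides by a test function v and integrate from 0 to π:
  ∫_0^π −u''(x) v(x) dx = ∫_0^π f(x) v(x) dx.
Integrate the LHS by parts once:
  ∫_0^π −u'' v dx = −[u'(x) v(x)]_0^π + ∫_0^π u'(x) v'(x) dx.
Thus ∫_0^π u'(x) v'(x) dx = ∫_0^π f(x) v(x) dx + [u'(x) v(x)]_0^π.
Choose V so that boundary terms are either known or forced to vanish.
u has homogeneous Neumann: u'(0) = u'(π) = 0. So [u' v]_0^π = 0·v(π) − 0·v(0) = 0 for any v; take V = H^1(0, π).
Weak formulation: find u (satisfying any essential BC) such that ∫_0^π u'(x) v'(x) dx = ∫_0^π f v dx for all v ∈ V (homogeneous Neumann, so boundary terms vanish).
Substituting f(x) = -3*x^2 + π^2, the right-hand side is ∫_0^π (-3*x^2 + π^2) v dx.
Compatibility check (pure Neumann): taking v ≡ 1 ∈ V gives 0 = ∫_0^π f dx + (0) − (0), i.e. ∫_0^π f dx must equal u'(0) − u'(π) = 0. Indeed ∫_0^π (-3*x^2 + π^2) dx = 0, so the data are compatible. The solution is then unique only up to an additive constant (fix it e.g. by requiring ∫_0^π u dx = 0).


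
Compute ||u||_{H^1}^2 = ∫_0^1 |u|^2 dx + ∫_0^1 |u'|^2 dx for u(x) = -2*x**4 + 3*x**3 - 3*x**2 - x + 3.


||u||_{H^1}^2 = 9253/630

The H^1 norm (squared) on an interval (0, L) is
  ||u||_{H^1}^2 = ∫_0^L u(x)^2 dx + ∫_0^L u'(x)^2 dx.
Compute u'(x) = -8*x**3 + 9*x**2 - 6*x - 1.
Then u(x)^2 = 4*x**8 - 12*x**7 + 21*x**6 - 14*x**5 - 9*x**4 + 24*x**3 - 17*x**2 - 6*x + 9 and u'(x)^2 = 64*x**6 - 144*x**5 + 177*x**4 - 92*x**3 + 18*x**2 + 12*x + 1.
Integrate each monomial from 0 to 1 using ∫_0^1 c·x^n dx = c·1^(n+1)/(n+1):
  ∫_0^1 u(x)^2 dx = ∫_0^1 (4*x^8 - 12*x^7 + 21*x^6 - 14*x^5 - 9*x^4 + 24*x^3 - 17*x^2 - 6*x + 9) dx. Term by term:
    ∫_0^1 4*x^8 dx = 4/9;  ∫_0^1 -12*x^7 dx = -3/2;  ∫_0^1 21*x^6 dx = 3;
    ∫_0^1 -14*x^5 dx = -7/3;  ∫_0^1 -9*x^4 dx = -9/5;  ∫_0^1 24*x^3 dx = 6;
    ∫_0^1 -17*x^2 dx = -17/3;  ∫_0^1 -6*x dx = -3;  ∫_0^1 9 dx = 9.
  Sum: 4/9 − 3/2 + 3 − 7/3 − 9/5 + 6 − 17/3 − 3 + 9 = 373/90.
  ∫_0^1 u'(x)^2 dx = ∫_0^1 (64*x^6 - 144*x^5 + 177*x^4 - 92*x^3 + 18*x^2 + 12*x + 1) dx. Term by term:
    ∫_0^1 64*x^6 dx = 64/7;  ∫_0^1 -144*x^5 dx = -24;  ∫_0^1 177*x^4 dx = 177/5;
    ∫_0^1 -92*x^3 dx = -23;  ∫_0^1 18*x^2 dx = 6;  ∫_0^1 12*x dx = 6;
    ∫_0^1 1 dx = 1.
  Sum: 64/7 − 24 + 177/5 − 23 + 6 + 6 + 1 = 369/35.
Adding: ||u||_{H^1}^2 = 373/90 + 369/35 = 9253/630.


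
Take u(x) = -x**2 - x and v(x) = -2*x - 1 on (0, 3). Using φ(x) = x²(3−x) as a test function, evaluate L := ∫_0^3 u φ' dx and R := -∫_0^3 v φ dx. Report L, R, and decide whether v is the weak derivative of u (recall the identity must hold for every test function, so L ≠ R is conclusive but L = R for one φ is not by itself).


LHS = 621/20, RHS = 621/20. Yes, v = u' weakly.

u(x) = -x**2 - x, classical derivative u'(x) = -2*x - 1.
φ(x) = x²(3−x), so φ'(x) = 3*x*(2 - x).
Note φ(0) = φ(3) = 0, so the boundary term u·φ vanishes.
LHS = ∫_0^3 u(x) φ'(x) dx = ∫_0^3 (3*x^4 - 3*x^3 - 6*x^2) dx. Term by term:
  ∫_0^3 3*x^4 dx = 729/5;  ∫_0^3 -3*x^3 dx = -243/4;  ∫_0^3 -6*x^2 dx = -54.
Sum: 729/5 − 243/4 − 54 = 621/20.
So LHS = 621/20.
∫_0^3 v(x) φ(x) dx = ∫_0^3 (2*x^4 - 5*x^3 - 3*x^2) dx. Term by term:
  ∫_0^3 2*x^4 dx = 486/5;  ∫_0^3 -5*x^3 dx = -405/4;  ∫_0^3 -3*x^2 dx = -27.
Sum: 486/5 − 405/4 − 27 = -621/20.
So RHS = -∫_0^3 v(x) φ(x) dx = 621/20.
LHS = RHS, so the identity holds for this test φ.
Moreover u is smooth here and v(x) = u'(x) = -2*x - 1 pointwise, so the identity holds for every test function. Hence v is the weak derivative of u.


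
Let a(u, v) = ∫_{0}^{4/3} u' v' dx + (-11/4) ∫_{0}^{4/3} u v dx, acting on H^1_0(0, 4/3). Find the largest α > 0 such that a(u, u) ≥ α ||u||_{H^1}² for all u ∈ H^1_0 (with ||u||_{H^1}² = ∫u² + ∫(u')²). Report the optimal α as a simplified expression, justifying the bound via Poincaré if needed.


α = (-44 + 9*π^2)/(16 + 9*π^2)

Coercivity of a(·,·) on H^1_0(0, 4/3) means a(u, u) ≥ α ||u||_{H^1}² for every u ∈ H^1_0.
The interval has length L = 4/3, and Poincaré/coercivity depend only on L. Here a(u, u) = ∫(u')² + (-11/4)·∫u².
Here c = -11/4 < 0 with |c| < (π/L)² = 9*π^2/16, so coercivity still holds. The condition a(u,u) ≥ α||u||_{H^1}² reads (1−α)∫(u')² ≥ (α−c)∫u². Any admissible α is ≤ 1 (rapidly oscillating u have ∫u²/∫(u')² → 0), and α = 1 would force 0 ≥ (1−c)∫u², impossible since c < 1; so 1−α > 0. By the sharp Poincaré inequality on H^1_0 of an interval of length L, ∫(u')² ≥ (π/L)²∫u² with equality for the first sine mode sin(π(x−x₀)/L) (x₀ the left endpoint), so the inequality holds for all u iff (1−α)(π/L)² ≥ α − c, i.e. α ≤ ((π/L)² + c)/((π/L)² + 1) = (1 + c(L/π)²)/(1 + (L/π)²). (Direct route, valid since c ≤ 0: Poincaré gives c∫u² ≥ c(L/π)²∫(u')², so a(u,u) ≥ (1 + c(L/π)²)∫(u')², while ||u||_{H^1}² ≤ (1 + (L/π)²)∫(u')²; dividing yields the same α.) With (π/L)² = 9*π^2/16 and c = -11/4, the largest admissible constant is α = ((π/L)² + c)/((π/L)² + 1).
Simplifying, α = (-44 + 9*π^2)/(16 + 9*π^2).


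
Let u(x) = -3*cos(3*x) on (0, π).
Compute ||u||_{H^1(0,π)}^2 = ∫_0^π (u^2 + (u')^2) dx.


||u||_{H^1(0,π)}^2 = 45*π

u'(x) = 9*sin(3*x).
Expand u² and (u')² and integrate term by term on (0, π), using: for integers n ≥ 1, ∫_0^π sin²(nx) dx = ∫_0^π cos²(nx) dx = π/2; for n ≠ n', ∫_0^π sin(nx)sin(n'x) dx = ∫_0^π cos(nx)cos(n'x) dx = 0; and by product-to-sum, ∫_0^π sin(nx)cos(n'x) dx = ½∫_0^π [sin((n+n')x) + sin((n−n')x)] dx, which is 0 when n+n' is even and 2n/(n²−n'²) when n+n' is odd (it need not vanish on (0, π)).
  u² squared terms: (-3)²·∫cos(3x)² dx = 9·π/2 = 9*π/2.
  So ∫_0^π u² dx = 9*π/2.
  (u')² squared terms: (9)²·∫sin(3x)² dx = 81·π/2 = 81*π/2.
  So ∫_0^π (u')² dx = 81*π/2.
||u||_{H^1}^2 = (9*π/2) + (81*π/2) = 45*π.


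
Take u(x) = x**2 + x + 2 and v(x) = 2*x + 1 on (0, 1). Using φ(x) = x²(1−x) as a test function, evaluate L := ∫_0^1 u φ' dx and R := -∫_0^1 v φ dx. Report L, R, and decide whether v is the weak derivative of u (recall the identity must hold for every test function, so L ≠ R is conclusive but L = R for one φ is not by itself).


LHS = -11/60, RHS = -11/60. Yes, v = u' weakly.

u(x) = x**2 + x + 2, classical derivative u'(x) = 2*x + 1.
φ(x) = x²(1−x), so φ'(x) = x*(2 - 3*x).
Note φ(0) = φ(1) = 0, so the boundary term u·φ vanishes.
LHS = ∫_0^1 u(x) φ'(x) dx = ∫_0^1 (-3*x^4 - x^3 - 4*x^2 + 4*x) dx. Term by term:
  ∫_0^1 -3*x^4 dx = -3/5;  ∫_0^1 -x^3 dx = -1/4;  ∫_0^1 -4*x^2 dx = -4/3;
  ∫_0^1 4*x dx = 2.
Sum: -3/5 − 1/4 − 4/3 + 2 = -11/60.
So LHS = -11/60.
∫_0^1 v(x) φ(x) dx = ∫_0^1 (-2*x^4 + x^3 + x^2) dx. Term by term:
  ∫_0^1 -2*x^4 dx = -2/5;  ∫_0^1 x^3 dx = 1/4;  ∫_0^1 x^2 dx = 1/3.
Sum: -2/5 + 1/4 + 1/3 = 11/60.
So RHS = -∫_0^1 v(x) φ(x) dx = -11/60.
LHS = RHS, so the identity holds for this test φ.
Moreover u is smooth here and v(x) = u'(x) = 2*x + 1 pointwise, so the identity holds for every test function. Hence v is the weak derivative of u.
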